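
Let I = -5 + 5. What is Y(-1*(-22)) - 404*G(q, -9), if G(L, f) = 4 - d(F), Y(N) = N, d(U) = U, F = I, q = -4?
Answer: -1594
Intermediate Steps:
I = 0
F = 0
G(L, f) = 4 (G(L, f) = 4 - 1*0 = 4 + 0 = 4)
Y(-1*(-22)) - 404*G(q, -9) = -1*(-22) - 404*4 = 22 - 1616 = -1594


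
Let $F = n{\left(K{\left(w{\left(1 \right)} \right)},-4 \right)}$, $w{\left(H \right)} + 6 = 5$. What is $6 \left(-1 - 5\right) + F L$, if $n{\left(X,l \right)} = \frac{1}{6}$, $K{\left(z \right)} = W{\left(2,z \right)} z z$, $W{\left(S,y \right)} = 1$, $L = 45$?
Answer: $- \frac{57}{2} \approx -28.5$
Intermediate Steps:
$w{\left(H \right)} = -1$ ($w{\left(H \right)} = -6 + 5 = -1$)
$K{\left(z \right)} = z^{2}$ ($K{\left(z \right)} = 1 z z = z z = z^{2}$)
$n{\left(X,l \right)} = \frac{1}{6}$
$F = \frac{1}{6} \approx 0.16667$
$6 \left(-1 - 5\right) + F L = 6 \left(-1 - 5\right) + \frac{1}{6} \cdot 45 = 6 \left(-6\right) + \frac{15}{2} = -36 + \frac{15}{2} = - \frac{57}{2}$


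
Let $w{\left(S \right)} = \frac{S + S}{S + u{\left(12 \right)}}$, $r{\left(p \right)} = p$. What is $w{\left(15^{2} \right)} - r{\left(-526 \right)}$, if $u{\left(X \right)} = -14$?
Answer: $\frac{111436}{211} \approx 528.13$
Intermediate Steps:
$w{\left(S \right)} = \frac{2 S}{-14 + S}$ ($w{\left(S \right)} = \frac{S + S}{S - 14} = \frac{2 S}{-14 + S}$)
$w{\left(15^{2} \right)} - r{\left(-526 \right)} = \frac{2 \cdot 15^{2}}{-14 + 15^{2}} - -526 = 2 \cdot 225 \frac{1}{-14 + 225} + 526 = 2 \cdot 225 \cdot \frac{1}{211} + 526 = \frac{450}{211} + 526 = \frac{111436}{211}$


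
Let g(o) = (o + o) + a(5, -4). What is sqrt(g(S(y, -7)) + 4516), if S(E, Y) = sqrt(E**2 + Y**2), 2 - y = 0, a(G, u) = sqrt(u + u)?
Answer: sqrt(4516 + 2*sqrt(53) + 2*I*sqrt(2)) ≈ 67.309 + 0.021*I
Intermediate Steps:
a(G, u) = sqrt(2)*sqrt(u) (a(G, u) = sqrt(2*u) = sqrt(2)*sqrt(u))
y = 2 (y = 2 - 1*0 = 2 + 0 = 2)
g(o) = 2*o + 2*I*sqrt(2) (g(o) = (o + o) + sqrt(2)*sqrt(-4) = 2*o + sqrt(2)*(2*I) = 2*o + 2*I*sqrt(2))
sqrt(g(S(y, -7)) + 4516) = sqrt((2*sqrt(2**2 + (-7)**2) + 2*I*sqrt(2)) + 4516) = sqrt((2*sqrt(4 + 49) + 2*I*sqrt(2)) + 4516) = sqrt((2*sqrt(53) + 2*I*sqrt(2)) + 4516) = sqrt(4516 + 2*sqrt(53) + 2*I*sqrt(2))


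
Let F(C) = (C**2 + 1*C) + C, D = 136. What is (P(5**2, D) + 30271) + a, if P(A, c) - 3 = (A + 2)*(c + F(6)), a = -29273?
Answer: 5969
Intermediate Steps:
F(C) = C**2 + 2*C (F(C) = (C**2 + C) + C = (C + C**2) + C = C**2 + 2*C)
P(A, c) = 3 + (2 + A)*(48 + c) (P(A, c) = 3 + (A + 2)*(c + 6*(2 + 6)) = 3 + (2 + A)*(c + 6*8) = 3 + (2 + A)*(c + 48) = 3 + (2 + A)*(48 + c))
(P(5**2, D) + 30271) + a = ((99 + 2*136 + 48*5**2 + 5**2*136) + 30271) - 29273 = ((99 + 272 + 48*25 + 25*136) + 30271) - 29273 = ((99 + 272 + 1200 + 3400) + 30271) - 29273 = (4971 + 30271) - 29273 = 35242 - 29273 = 5969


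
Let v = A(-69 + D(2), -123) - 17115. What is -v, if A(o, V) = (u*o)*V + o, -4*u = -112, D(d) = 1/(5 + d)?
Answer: -1539721/7 ≈ -2.1996e+5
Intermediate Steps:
u = 28 (u = -¼*(-112) = 28)
A(o, V) = o + 28*V*o (A(o, V) = (28*o)*V + o = 28*V*o + o = o + 28*V*o)
v = 1539721/7 (v = (-69 + 1/(5 + 2))*(1 + 28*(-123)) - 17115 = (-69 + 1/7)*(1 - 3444) - 17115 = (-69 + ⅐)*(-3443) - 17115 = -482/7*(-3443) - 17115 = 1659526/7 - 17115 = 1539721/7 ≈ 2.1996e+5)
-v = -1*1539721/7 = -1539721/7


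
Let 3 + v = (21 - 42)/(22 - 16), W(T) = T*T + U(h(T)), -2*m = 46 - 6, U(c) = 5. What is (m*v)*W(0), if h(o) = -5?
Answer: 650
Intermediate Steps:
m = -20 (m = -(46 - 6)/2 = -1/2*40 = -20)
W(T) = 5 + T**2 (W(T) = T*T + 5 = T**2 + 5 = 5 + T**2)
v = -13/2 (v = -3 + (21 - 42)/(22 - 16) = -3 - 21/6 = -3 - 21*1/6 = -3 - 7/2 = -13/2 ≈ -6.5000)
(m*v)*W(0) = (-20*(-13/2))*(5 + 0**2) = 130*(5 + 0) = 130*5 = 650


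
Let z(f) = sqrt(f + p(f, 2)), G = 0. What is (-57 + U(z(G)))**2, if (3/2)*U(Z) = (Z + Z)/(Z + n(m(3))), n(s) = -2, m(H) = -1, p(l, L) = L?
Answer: 10219/3 + 1400*sqrt(2)/9 ≈ 3626.3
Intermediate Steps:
z(f) = sqrt(2 + f) (z(f) = sqrt(f + 2) = sqrt(2 + f))
U(Z) = 4*Z/(3*(-2 + Z)) (U(Z) = 2*((Z + Z)/(Z - 2))/3 = 2*((2*Z)/(-2 + Z))/3 = 2*(2*Z/(-2 + Z))/3 = 4*Z/(3*(-2 + Z)))
(-57 + U(z(G)))**2 = (-57 + 4*sqrt(2 + 0)/(3*(-2 + sqrt(2 + 0))))**2 = (-57 + 4*sqrt(2)/(3*(-2 + sqrt(2))))**2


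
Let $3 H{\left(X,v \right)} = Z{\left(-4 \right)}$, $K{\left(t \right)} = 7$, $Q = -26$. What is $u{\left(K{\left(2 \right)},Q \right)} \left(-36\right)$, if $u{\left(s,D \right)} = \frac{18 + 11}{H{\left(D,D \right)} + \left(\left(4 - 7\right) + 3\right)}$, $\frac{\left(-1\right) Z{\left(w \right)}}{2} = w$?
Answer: $- \frac{783}{2} \approx -391.5$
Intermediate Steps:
$Z{\left(w \right)} = - 2 w$
$H{\left(X,v \right)} = \frac{8}{3}$ ($H{\left(X,v \right)} = \frac{\left(-2\right) \left(-4\right)}{3} = \frac{1}{3} \cdot 8 = \frac{8}{3}$)
$u{\left(s,D \right)} = \frac{87}{8}$ ($u{\left(s,D \right)} = \frac{18 + 11}{\frac{8}{3} + \left(\left(4 - 7\right) + 3\right)} = \frac{29}{\frac{8}{3} + \left(-3 + 3\right)} = \frac{29}{\frac{8}{3} + 0} = \frac{29}{\frac{8}{3}} = 29 \cdot \frac{3}{8} = \frac{87}{8}$)
$u{\left(K{\left(2 \right)},Q \right)} \left(-36\right) = \frac{87}{8} \left(-36\right) = - \frac{783}{2}$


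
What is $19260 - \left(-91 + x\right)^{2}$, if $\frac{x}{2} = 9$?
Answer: $13931$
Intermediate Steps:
$x = 18$ ($x = 2 \cdot 9 = 18$)
$19260 - \left(-91 + x\right)^{2} = 19260 - \left(-91 + 18\right)^{2} = 19260 - \left(-73\right)^{2} = 19260 - 5329 = 13931$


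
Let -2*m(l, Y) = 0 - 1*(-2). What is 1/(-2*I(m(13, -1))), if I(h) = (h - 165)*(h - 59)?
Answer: -1/19920 ≈ -5.0201e-5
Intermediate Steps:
m(l, Y) = -1 (m(l, Y) = -(0 - 1*(-2))/2 = -(0 + 2)/2 = -½*2 = -1)
I(h) = (-165 + h)*(-59 + h)
1/(-2*I(m(13, -1))) = 1/(-2*(9735 + (-1)² - 224*(-1))) = 1/(-2*(9735 + 1 + 224)) = 1/(-2*9960) = 1/(-19920) = -1/19920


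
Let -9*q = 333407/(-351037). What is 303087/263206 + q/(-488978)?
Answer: 117055536549838699/101653074290646711 ≈ 1.1515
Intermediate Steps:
q = 333407/3159333 (q = -333407/(9*(-351037)) = -333407*(-1)/(9*351037) = -⅑*(-333407/351037) = 333407/3159333 ≈ 0.10553)
303087/263206 + q/(-488978) = 303087/263206 + (333407/3159333)/(-488978) = 303087*(1/263206) + (333407/3159333)*(-1/488978) = 303087/263206 - 333407/1544844331674 = 117055536549838699/101653074290646711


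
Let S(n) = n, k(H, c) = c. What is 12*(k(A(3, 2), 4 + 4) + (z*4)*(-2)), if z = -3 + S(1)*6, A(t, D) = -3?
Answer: -192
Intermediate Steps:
z = 3 (z = -3 + 1*6 = -3 + 6 = 3)
12*(k(A(3, 2), 4 + 4) + (z*4)*(-2)) = 12*((4 + 4) + (3*4)*(-2)) = 12*(8 + 12*(-2)) = 12*(8 - 24) = 12*(-16) = -192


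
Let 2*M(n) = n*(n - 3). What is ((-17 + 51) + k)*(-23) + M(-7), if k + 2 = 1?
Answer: -724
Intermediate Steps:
k = -1 (k = -2 + 1 = -1)
M(n) = n*(-3 + n)/2 (M(n) = (n*(n - 3))/2 = (n*(-3 + n))/2 = n*(-3 + n)/2)
((-17 + 51) + k)*(-23) + M(-7) = ((-17 + 51) - 1)*(-23) + (1/2)*(-7)*(-3 - 7) = (34 - 1)*(-23) + (1/2)*(-7)*(-10) = 33*(-23) + 35 = -759 + 35 = -724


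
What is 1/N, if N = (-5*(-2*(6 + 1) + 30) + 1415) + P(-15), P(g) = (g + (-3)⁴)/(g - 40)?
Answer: 5/6669 ≈ 0.00074974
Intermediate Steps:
P(g) = (81 + g)/(-40 + g) (P(g) = (g + 81)/(-40 + g) = (81 + g)/(-40 + g))
N = 6669/5 (N = (-5*(-2*(6 + 1) + 30) + 1415) + (81 - 15)/(-40 - 15) = (-5*(-2*7 + 30) + 1415) + 66/(-55) = (-5*(-14 + 30) + 1415) - 1/55*66 = (-5*16 + 1415) - 6/5 = (-80 + 1415) - 6/5 = 1335 - 6/5 = 6669/5 ≈ 1333.8)
1/N = 1/(6669/5) = 5/6669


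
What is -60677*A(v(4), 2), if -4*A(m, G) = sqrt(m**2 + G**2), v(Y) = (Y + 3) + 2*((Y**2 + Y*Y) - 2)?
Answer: 60677*sqrt(4493)/4 ≈ 1.0168e+6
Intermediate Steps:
v(Y) = -1 + Y + 4*Y**2 (v(Y) = (3 + Y) + 2*((Y**2 + Y**2) - 2) = (3 + Y) + 2*(2*Y**2 - 2) = (3 + Y) + 2*(-2 + 2*Y**2) = (3 + Y) + (-4 + 4*Y**2) = -1 + Y + 4*Y**2)
A(m, G) = -sqrt(G**2 + m**2)/4 (A(m, G) = -sqrt(m**2 + G**2)/4 = -sqrt(G**2 + m**2)/4)
-60677*A(v(4), 2) = -(-60677)*sqrt(2**2 + (-1 + 4 + 4*4**2)**2)/4 = -(-60677)*sqrt(4 + (-1 + 4 + 4*16)**2)/4 = -(-60677)*sqrt(4 + (-1 + 4 + 64)**2)/4 = -(-60677)*sqrt(4 + 67**2)/4 = -(-60677)*sqrt(4 + 4489)/4 = -(-60677)*sqrt(4493)/4 = 60677*sqrt(4493)/4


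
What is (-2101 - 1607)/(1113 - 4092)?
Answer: 412/331 ≈ 1.2447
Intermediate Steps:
(-2101 - 1607)/(1113 - 4092) = -3708/(-2979) = -3708*(-1/2979) = 412/331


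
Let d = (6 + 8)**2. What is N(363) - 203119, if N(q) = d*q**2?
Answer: 25623605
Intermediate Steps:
d = 196 (d = 14**2 = 196)
N(q) = 196*q**2
N(363) - 203119 = 196*363**2 - 203119 = 196*131769 - 203119 = 25826724 - 203119 = 25623605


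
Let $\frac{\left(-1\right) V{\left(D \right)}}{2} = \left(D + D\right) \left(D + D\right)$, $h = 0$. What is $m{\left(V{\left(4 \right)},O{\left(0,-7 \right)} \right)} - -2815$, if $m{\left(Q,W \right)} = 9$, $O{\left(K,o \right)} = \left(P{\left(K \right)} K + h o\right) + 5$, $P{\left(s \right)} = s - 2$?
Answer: $2824$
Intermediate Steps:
$P{\left(s \right)} = -2 + s$
$V{\left(D \right)} = - 8 D^{2}$ ($V{\left(D \right)} = - 2 \left(D + D\right) \left(D + D\right) = - 2 \cdot 2 D 2 D = - 2 \cdot 4 D^{2} = - 8 D^{2}$)
$O{\left(K,o \right)} = 5 + K \left(-2 + K\right)$ ($O{\left(K,o \right)} = \left(\left(-2 + K\right) K + 0 o\right) + 5 = \left(K \left(-2 + K\right) + 0\right) + 5 = K \left(-2 + K\right) + 5 = 5 + K \left(-2 + K\right)$)
$m{\left(V{\left(4 \right)},O{\left(0,-7 \right)} \right)} - -2815 = 9 - -2815 = 9 + 2815 = 2824$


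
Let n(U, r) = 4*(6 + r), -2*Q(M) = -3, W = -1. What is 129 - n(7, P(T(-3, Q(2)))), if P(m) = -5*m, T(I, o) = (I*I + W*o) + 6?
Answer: 375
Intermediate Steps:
Q(M) = 3/2 (Q(M) = -1/2*(-3) = 3/2)
T(I, o) = 6 + I**2 - o (T(I, o) = (I*I - o) + 6 = (I**2 - o) + 6 = 6 + I**2 - o)
n(U, r) = 24 + 4*r
129 - n(7, P(T(-3, Q(2)))) = 129 - (24 + 4*(-5*(6 + (-3)**2 - 1*3/2))) = 129 - (24 + 4*(-5*(6 + 9 - 3/2))) = 129 - (24 + 4*(-5*27/2)) = 129 - (24 + 4*(-135/2)) = 129 - (24 - 270) = 129 - 1*(-246) = 129 + 246 = 375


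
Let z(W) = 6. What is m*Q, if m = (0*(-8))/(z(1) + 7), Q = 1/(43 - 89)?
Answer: 0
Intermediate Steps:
Q = -1/46 (Q = 1/(-46) = -1/46 ≈ -0.021739)
m = 0 (m = (0*(-8))/(6 + 7) = 0/13 = 0*(1/13) = 0)
m*Q = 0*(-1/46) = 0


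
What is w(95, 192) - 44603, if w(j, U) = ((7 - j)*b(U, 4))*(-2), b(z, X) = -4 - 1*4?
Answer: -46011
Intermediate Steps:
b(z, X) = -8 (b(z, X) = -4 - 4 = -8)
w(j, U) = 112 - 16*j (w(j, U) = ((7 - j)*(-8))*(-2) = (-56 + 8*j)*(-2) = 112 - 16*j)
w(95, 192) - 44603 = (112 - 16*95) - 44603 = (112 - 1520) - 44603 = -1408 - 44603 = -46011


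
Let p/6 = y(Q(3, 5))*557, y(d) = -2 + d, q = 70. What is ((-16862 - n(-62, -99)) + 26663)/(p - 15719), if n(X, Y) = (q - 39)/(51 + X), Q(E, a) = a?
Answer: -107842/62623 ≈ -1.7221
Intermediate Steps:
n(X, Y) = 31/(51 + X) (n(X, Y) = (70 - 39)/(51 + X) = 31/(51 + X))
p = 10026 (p = 6*((-2 + 5)*557) = 6*(3*557) = 6*1671 = 10026)
((-16862 - n(-62, -99)) + 26663)/(p - 15719) = ((-16862 - 31/(51 - 62)) + 26663)/(10026 - 15719) = ((-16862 - 31/(-11)) + 26663)/(-5693) = ((-16862 - 31*(-1)/11) + 26663)*(-1/5693) = ((-16862 - 1*(-31/11)) + 26663)*(-1/5693) = ((-16862 + 31/11) + 26663)*(-1/5693) = (-185451/11 + 26663)*(-1/5693) = (107842/11)*(-1/5693) = -107842/62623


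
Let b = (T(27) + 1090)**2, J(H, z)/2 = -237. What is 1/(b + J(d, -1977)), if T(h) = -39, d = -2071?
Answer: 1/1104127 ≈ 9.0569e-7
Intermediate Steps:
J(H, z) = -474 (J(H, z) = 2*(-237) = -474)
b = 1104601 (b = (-39 + 1090)**2 = 1051**2 = 1104601)
1/(b + J(d, -1977)) = 1/(1104601 - 474) = 1/1104127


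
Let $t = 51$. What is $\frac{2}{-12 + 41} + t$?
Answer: $\frac{1481}{29} \approx 51.069$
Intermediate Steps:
$\frac{2}{-12 + 41} + t = \frac{2}{-12 + 41} + 51 = \frac{2}{29} + 51 = \frac{1481}{29}$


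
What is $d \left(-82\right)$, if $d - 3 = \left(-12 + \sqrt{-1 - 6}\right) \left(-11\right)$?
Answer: $-11070 + 902 i \sqrt{7} \approx -11070.0 + 2386.5 i$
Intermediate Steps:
$d = 135 - 11 i \sqrt{7}$ ($d = 3 + \left(-12 + \sqrt{-1 - 6}\right) \left(-11\right) = 3 + \left(-12 + \sqrt{-7}\right) \left(-11\right) = 3 + \left(-12 + i \sqrt{7}\right) \left(-11\right) = 3 + \left(132 - 11 i \sqrt{7}\right) = 135 - 11 i \sqrt{7} \approx 135.0 - 29.103 i$)
$d \left(-82\right) = \left(135 - 11 i \sqrt{7}\right) \left(-82\right) = -11070 + 902 i \sqrt{7}$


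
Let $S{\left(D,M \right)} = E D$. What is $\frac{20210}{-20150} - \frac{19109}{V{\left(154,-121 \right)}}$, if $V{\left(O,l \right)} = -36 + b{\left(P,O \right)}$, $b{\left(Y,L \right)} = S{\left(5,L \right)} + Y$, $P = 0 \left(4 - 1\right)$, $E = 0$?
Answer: $\frac{38431879}{72540} \approx 529.8$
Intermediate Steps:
$P = 0$ ($P = 0 \cdot 3 = 0$)
$S{\left(D,M \right)} = 0$ ($S{\left(D,M \right)} = 0 D = 0$)
$b{\left(Y,L \right)} = Y$ ($b{\left(Y,L \right)} = 0 + Y = Y$)
$V{\left(O,l \right)} = -36$ ($V{\left(O,l \right)} = -36 + 0 = -36$)
$\frac{20210}{-20150} - \frac{19109}{V{\left(154,-121 \right)}} = \frac{20210}{-20150} - \frac{19109}{-36} = 20210 \left(- \frac{1}{20150}\right) - - \frac{19109}{36} = - \frac{2021}{2015} + \frac{19109}{36} = \frac{38431879}{72540}$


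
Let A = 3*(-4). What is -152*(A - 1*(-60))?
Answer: -7296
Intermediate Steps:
A = -12
-152*(A - 1*(-60)) = -152*(-12 - 1*(-60)) = -152*(-12 + 60) = -152*48 = -7296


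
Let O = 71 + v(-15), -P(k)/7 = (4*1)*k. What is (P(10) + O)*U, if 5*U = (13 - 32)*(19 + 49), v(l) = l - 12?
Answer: 304912/5 ≈ 60982.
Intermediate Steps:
v(l) = -12 + l
P(k) = -28*k (P(k) = -7*4*1*k = -28*k)
U = -1292/5 (U = ((13 - 32)*(19 + 49))/5 = (-19*68)/5 = (⅕)*(-1292) = -1292/5 ≈ -258.40)
O = 44 (O = 71 + (-12 - 15) = 71 - 27 = 44)
(P(10) + O)*U = (-28*10 + 44)*(-1292/5) = (-280 + 44)*(-1292/5) = -236*(-1292/5) = 304912/5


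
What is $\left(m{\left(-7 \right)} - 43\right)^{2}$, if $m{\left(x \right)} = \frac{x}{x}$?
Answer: $1764$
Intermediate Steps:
$m{\left(x \right)} = 1$
$\left(m{\left(-7 \right)} - 43\right)^{2} = \left(1 - 43\right)^{2} = \left(-42\right)^{2} = 1764$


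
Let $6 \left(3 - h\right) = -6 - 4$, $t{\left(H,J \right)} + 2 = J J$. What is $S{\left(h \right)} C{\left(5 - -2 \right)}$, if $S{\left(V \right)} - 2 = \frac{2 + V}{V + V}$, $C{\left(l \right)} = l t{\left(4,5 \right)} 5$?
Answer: $2185$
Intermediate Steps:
$t{\left(H,J \right)} = -2 + J^{2}$ ($t{\left(H,J \right)} = -2 + J J = -2 + J^{2}$)
$h = \frac{14}{3}$ ($h = 3 - \frac{-6 - 4}{6} = 3 - - \frac{5}{3} = 3 + \frac{5}{3} = \frac{14}{3} \approx 4.6667$)
$C{\left(l \right)} = 115 l$ ($C{\left(l \right)} = l \left(-2 + 5^{2}\right) 5 = l \left(-2 + 25\right) 5 = l 23 \cdot 5 = 23 l 5 = 115 l$)
$S{\left(V \right)} = 2 + \frac{2 + V}{2 V}$ ($S{\left(V \right)} = 2 + \frac{2 + V}{V + V} = 2 + \frac{2 + V}{2 V}$)
$S{\left(h \right)} C{\left(5 - -2 \right)} = \left(\frac{5}{2} + \frac{1}{\frac{14}{3}}\right) 115 \left(5 - -2\right) = \left(\frac{5}{2} + \frac{3}{14}\right) 115 \left(5 + 2\right) = \frac{19 \cdot 115 \cdot 7}{7} = \frac{19}{7} \cdot 805 = 2185$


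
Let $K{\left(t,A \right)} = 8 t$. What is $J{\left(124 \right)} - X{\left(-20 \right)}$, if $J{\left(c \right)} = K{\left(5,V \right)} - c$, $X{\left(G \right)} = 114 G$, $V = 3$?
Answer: $2196$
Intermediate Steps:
$J{\left(c \right)} = 40 - c$ ($J{\left(c \right)} = 8 \cdot 5 - c = 40 - c$)
$J{\left(124 \right)} - X{\left(-20 \right)} = \left(40 - 124\right) - 114 \left(-20\right) = \left(40 - 124\right) - -2280 = -84 + 2280 = 2196$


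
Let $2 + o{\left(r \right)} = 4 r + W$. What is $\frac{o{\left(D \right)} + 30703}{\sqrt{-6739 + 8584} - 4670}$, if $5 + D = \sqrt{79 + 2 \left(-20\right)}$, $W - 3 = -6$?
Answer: $- \frac{28653252}{4361411} - \frac{92034 \sqrt{205}}{21807055} - \frac{3736 \sqrt{39}}{4361411} - \frac{12 \sqrt{7995}}{21807055} \approx -6.6355$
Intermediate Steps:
$W = -3$ ($W = 3 - 6 = -3$)
$D = -5 + \sqrt{39}$ ($D = -5 + \sqrt{79 + 2 \left(-20\right)} = -5 + \sqrt{79 - 40} = -5 + \sqrt{39} \approx 1.245$)
$o{\left(r \right)} = -5 + 4 r$ ($o{\left(r \right)} = -2 + \left(4 r - 3\right) = -2 + \left(-3 + 4 r\right) = -5 + 4 r$)
$\frac{o{\left(D \right)} + 30703}{\sqrt{-6739 + 8584} - 4670} = \frac{\left(-5 + 4 \left(-5 + \sqrt{39}\right)\right) + 30703}{\sqrt{-6739 + 8584} - 4670} = \frac{\left(-5 - \left(20 - 4 \sqrt{39}\right)\right) + 30703}{\sqrt{1845} - 4670} = \frac{\left(-25 + 4 \sqrt{39}\right) + 30703}{3 \sqrt{205} - 4670} = \frac{30678 + 4 \sqrt{39}}{-4670 + 3 \sqrt{205}}$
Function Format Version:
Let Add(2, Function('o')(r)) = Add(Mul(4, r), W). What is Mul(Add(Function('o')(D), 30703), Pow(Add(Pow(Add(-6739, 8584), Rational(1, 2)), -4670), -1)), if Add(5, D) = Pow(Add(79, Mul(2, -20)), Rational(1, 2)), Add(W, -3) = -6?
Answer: Add(Rational(-28653252, 4361411), Mul(Rational(-92034, 21807055), Pow(205, Rational(1, 2))), Mul(Rational(-3736, 4361411), Pow(39, Rational(1, 2))), Mul(Rational(-12, 21807055), Pow(7995, Rational(1, 2)))) ≈ -6.6355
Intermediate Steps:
W = -3 (W = Add(3, -6) = -3)
D = Add(-5, Pow(39, Rational(1, 2))) (D = Add(-5, Pow(Add(79, Mul(2, -20)), Rational(1, 2))) = Add(-5, Pow(Add(79, -40), Rational(1, 2))) = Add(-5, Pow(39, Rational(1, 2))) ≈ 1.2450)
Function('o')(r) = Add(-5, Mul(4, r)) (Function('o')(r) = Add(-2, Add(Mul(4, r), -3)) = Add(-2, Add(-3, Mul(4, r))) = Add(-5, Mul(4, r)))
Mul(Add(Function('o')(D), 30703), Pow(Add(Pow(Add(-6739, 8584), Rational(1, 2)), -4670), -1)) = Mul(Add(Add(-5, Mul(4, Add(-5, Pow(39, Rational(1, 2))))), 30703), Pow(Add(Pow(Add(-6739, 8584), Rational(1, 2)), -4670), -1)) = Mul(Add(Add(-5, Add(-20, Mul(4, Pow(39, Rational(1, 2))))), 30703), Pow(Add(Pow(1845, Rational(1, 2)), -4670), -1)) = Mul(Add(Add(-25, Mul(4, Pow(39, Rational(1, 2)))), 30703), Pow(Add(Mul(3, Pow(205, Rational(1, 2))), -4670), -1)) = Mul(Add(30678, Mul(4, Pow(39, Rational(1, 2)))), Pow(Add(-4670, Mul(3, Pow(205, Rational(1, 2)))), -1)) = Mul(Pow(Add(-4670, Mul(3, Pow(205, Rational(1, 2)))), -1), Add(30678, Mul(4, Pow(39, Rational(1, 2)))))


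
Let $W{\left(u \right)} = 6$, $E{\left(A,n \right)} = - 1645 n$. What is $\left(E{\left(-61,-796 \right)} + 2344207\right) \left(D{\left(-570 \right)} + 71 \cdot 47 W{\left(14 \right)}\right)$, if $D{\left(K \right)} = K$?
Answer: $71070352404$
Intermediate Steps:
$\left(E{\left(-61,-796 \right)} + 2344207\right) \left(D{\left(-570 \right)} + 71 \cdot 47 W{\left(14 \right)}\right) = \left(\left(-1645\right) \left(-796\right) + 2344207\right) \left(-570 + 71 \cdot 47 \cdot 6\right) = \left(1309420 + 2344207\right) \left(-570 + 3337 \cdot 6\right) = 3653627 \left(-570 + 20022\right) = 3653627 \cdot 19452 = 71070352404$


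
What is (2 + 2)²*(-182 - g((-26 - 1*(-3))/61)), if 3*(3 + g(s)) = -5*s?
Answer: -525952/183 ≈ -2874.1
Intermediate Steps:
g(s) = -3 - 5*s/3 (g(s) = -3 + (-5*s)/3 = -3 - 5*s/3)
(2 + 2)²*(-182 - g((-26 - 1*(-3))/61)) = (2 + 2)²*(-182 - (-3 - 5*(-26 - 1*(-3))/(3*61))) = 4²*(-182 - (-3 - 5*(-26 + 3)/(3*61))) = 16*(-182 - (-3 - (-115)/(3*61))) = 16*(-182 - (-3 - 5/3*(-23/61))) = 16*(-182 - (-3 + 115/183)) = 16*(-182 - 1*(-434/183)) = 16*(-182 + 434/183) = 16*(-32872/183) = -525952/183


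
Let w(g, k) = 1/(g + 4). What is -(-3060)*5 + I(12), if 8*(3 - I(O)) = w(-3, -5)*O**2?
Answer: 15285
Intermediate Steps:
w(g, k) = 1/(4 + g)
I(O) = 3 - O**2/8 (I(O) = 3 - O**2/(8*(4 - 3)) = 3 - O**2/(8*1) = 3 - O**2/8)
-(-3060)*5 + I(12) = -(-3060)*5 + (3 - 1/8*12**2) = -340*(-45) + (3 - 1/8*144) = 15300 + (3 - 18) = 15300 - 15 = 15285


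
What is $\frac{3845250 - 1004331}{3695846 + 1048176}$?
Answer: $\frac{2840919}{4744022} \approx 0.59884$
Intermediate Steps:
$\frac{3845250 - 1004331}{3695846 + 1048176} = \frac{3845250 + \left(-1214451 + 210120\right)}{4744022} = \left(3845250 - 1004331\right) \frac{1}{4744022} = 2840919 \cdot \frac{1}{4744022} = \frac{2840919}{4744022}$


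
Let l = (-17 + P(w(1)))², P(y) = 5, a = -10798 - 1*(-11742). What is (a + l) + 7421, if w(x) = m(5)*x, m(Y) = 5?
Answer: 8509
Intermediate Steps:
a = 944 (a = -10798 + 11742 = 944)
w(x) = 5*x
l = 144 (l = (-17 + 5)² = (-12)² = 144)
(a + l) + 7421 = (944 + 144) + 7421 = 1088 + 7421 = 8509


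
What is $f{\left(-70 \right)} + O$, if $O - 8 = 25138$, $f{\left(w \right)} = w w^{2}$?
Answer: $-317854$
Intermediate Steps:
$f{\left(w \right)} = w^{3}$
$O = 25146$ ($O = 8 + 25138 = 25146$)
$f{\left(-70 \right)} + O = \left(-70\right)^{3} + 25146 = -343000 + 25146 = -317854$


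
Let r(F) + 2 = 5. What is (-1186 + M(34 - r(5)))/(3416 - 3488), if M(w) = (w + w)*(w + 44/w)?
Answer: -103/9 ≈ -11.444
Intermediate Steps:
r(F) = 3 (r(F) = -2 + 5 = 3)
M(w) = 2*w*(w + 44/w) (M(w) = (2*w)*(w + 44/w) = 2*w*(w + 44/w))
(-1186 + M(34 - r(5)))/(3416 - 3488) = (-1186 + (88 + 2*(34 - 1*3)²))/(3416 - 3488) = (-1186 + (88 + 2*(34 - 3)²))/(-72) = (-1186 + (88 + 2*31²))*(-1/72) = (-1186 + (88 + 2*961))*(-1/72) = (-1186 + (88 + 1922))*(-1/72) = (-1186 + 2010)*(-1/72) = 824*(-1/72) = -103/9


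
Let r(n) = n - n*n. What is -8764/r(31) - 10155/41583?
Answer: 59164877/6445365 ≈ 9.1794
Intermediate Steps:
r(n) = n - n²
-8764/r(31) - 10155/41583 = -8764*1/(31*(1 - 1*31)) - 10155/41583 = -8764*1/(31*(1 - 31)) - 10155*1/41583 = -8764/(31*(-30)) - 3385/13861 = -8764/(-930) - 3385/13861 = -8764*(-1/930) - 3385/13861 = 4382/465 - 3385/13861 = 59164877/6445365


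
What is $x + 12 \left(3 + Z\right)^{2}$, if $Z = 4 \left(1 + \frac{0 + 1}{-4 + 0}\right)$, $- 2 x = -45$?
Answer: $\frac{909}{2} \approx 454.5$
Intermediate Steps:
$x = \frac{45}{2}$ ($x = \left(- \frac{1}{2}\right) \left(-45\right) = \frac{45}{2} \approx 22.5$)
$Z = 3$ ($Z = 4 \left(1 + 1 \frac{1}{-4}\right) = 4 \left(1 + 1 \left(- \frac{1}{4}\right)\right) = 4 \left(1 - \frac{1}{4}\right) = 4 \cdot \frac{3}{4} = 3$)
$x + 12 \left(3 + Z\right)^{2} = \frac{45}{2} + 12 \left(3 + 3\right)^{2} = \frac{45}{2} + 12 \cdot 6^{2} = \frac{45}{2} + 12 \cdot 36 = \frac{45}{2} + 432 = \frac{909}{2}$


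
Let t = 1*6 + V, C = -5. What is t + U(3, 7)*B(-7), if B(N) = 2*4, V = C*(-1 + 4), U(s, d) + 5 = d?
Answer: 7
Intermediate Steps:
U(s, d) = -5 + d
V = -15 (V = -5*(-1 + 4) = -5*3 = -15)
B(N) = 8
t = -9 (t = 1*6 - 15 = 6 - 15 = -9)
t + U(3, 7)*B(-7) = -9 + (-5 + 7)*8 = -9 + 2*8 = -9 + 16 = 7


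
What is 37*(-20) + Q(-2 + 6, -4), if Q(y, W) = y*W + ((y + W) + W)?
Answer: -760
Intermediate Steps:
Q(y, W) = y + 2*W + W*y (Q(y, W) = W*y + ((W + y) + W) = W*y + (y + 2*W) = y + 2*W + W*y)
37*(-20) + Q(-2 + 6, -4) = 37*(-20) + ((-2 + 6) + 2*(-4) - 4*(-2 + 6)) = -740 + (4 - 8 - 4*4) = -740 + (4 - 8 - 16) = -740 - 20 = -760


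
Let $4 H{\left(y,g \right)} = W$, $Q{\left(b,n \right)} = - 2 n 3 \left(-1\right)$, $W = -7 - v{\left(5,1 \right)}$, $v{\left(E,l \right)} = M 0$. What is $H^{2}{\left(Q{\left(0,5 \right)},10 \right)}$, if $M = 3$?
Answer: $\frac{49}{16} \approx 3.0625$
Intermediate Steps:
$v{\left(E,l \right)} = 0$ ($v{\left(E,l \right)} = 3 \cdot 0 = 0$)
$W = -7$ ($W = -7 - 0 = -7 + 0 = -7$)
$Q{\left(b,n \right)} = 6 n$ ($Q{\left(b,n \right)} = - 2 \cdot 3 n \left(-1\right) = - 6 n \left(-1\right) = 6 n$)
$H{\left(y,g \right)} = - \frac{7}{4}$ ($H{\left(y,g \right)} = \frac{1}{4} \left(-7\right) = - \frac{7}{4}$)
$H^{2}{\left(Q{\left(0,5 \right)},10 \right)} = \left(- \frac{7}{4}\right)^{2} = \frac{49}{16}$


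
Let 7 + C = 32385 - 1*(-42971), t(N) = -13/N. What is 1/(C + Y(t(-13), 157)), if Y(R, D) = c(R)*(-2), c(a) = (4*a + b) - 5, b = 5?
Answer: 1/75341 ≈ 1.3273e-5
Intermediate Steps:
C = 75349 (C = -7 + (32385 - 1*(-42971)) = -7 + (32385 + 42971) = -7 + 75356 = 75349)
c(a) = 4*a (c(a) = (4*a + 5) - 5 = (5 + 4*a) - 5 = 4*a)
Y(R, D) = -8*R (Y(R, D) = (4*R)*(-2) = -8*R)
1/(C + Y(t(-13), 157)) = 1/(75349 - (-104)/(-13)) = 1/(75349 - (-104)*(-1)/13) = 1/(75349 - 8*1) = 1/(75349 - 8) = 1/75341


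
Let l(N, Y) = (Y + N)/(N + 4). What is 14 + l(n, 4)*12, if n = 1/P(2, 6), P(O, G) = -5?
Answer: 26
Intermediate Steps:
n = -1/5 (n = 1/(-5) = -1/5 ≈ -0.20000)
l(N, Y) = (N + Y)/(4 + N)
14 + l(n, 4)*12 = 14 + ((-1/5 + 4)/(4 - 1/5))*12 = 14 + ((19/5)/(19/5))*12 = 14 + ((5/19)*(19/5))*12 = 14 + 1*12 = 14 + 12 = 26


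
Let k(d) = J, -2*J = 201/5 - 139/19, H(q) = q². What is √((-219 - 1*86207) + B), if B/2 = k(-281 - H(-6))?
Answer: I*√780291430/95 ≈ 294.04*I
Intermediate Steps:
J = -1562/95 (J = -(201/5 - 139/19)/2 = -½*3124/95 = -1562/95 ≈ -16.442)
k(d) = -1562/95
B = -3124/95 (B = 2*(-1562/95) = -3124/95 ≈ -32.884)
√((-219 - 1*86207) + B) = √((-219 - 1*86207) - 3124/95) = √((-219 - 86207) - 3124/95) = √(-86426 - 3124/95) = √(-8213594/95) = I*√780291430/95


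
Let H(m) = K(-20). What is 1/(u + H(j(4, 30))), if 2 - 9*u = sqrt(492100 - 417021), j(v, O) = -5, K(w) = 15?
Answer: -411/18770 - 3*sqrt(75079)/18770 ≈ -0.065691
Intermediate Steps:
H(m) = 15
u = 2/9 - sqrt(75079)/9 (u = 2/9 - sqrt(492100 - 417021)/9 = 2/9 - sqrt(75079)/9 ≈ -30.223)
1/(u + H(j(4, 30))) = 1/((2/9 - sqrt(75079)/9) + 15) = 1/(137/9 - sqrt(75079)/9)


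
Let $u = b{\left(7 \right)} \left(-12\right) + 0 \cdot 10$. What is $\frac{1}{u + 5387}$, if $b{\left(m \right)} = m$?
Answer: $\frac{1}{5303} \approx 0.00018857$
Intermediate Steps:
$u = -84$ ($u = 7 \left(-12\right) + 0 \cdot 10 = -84 + 0 = -84$)
$\frac{1}{u + 5387} = \frac{1}{-84 + 5387} = \frac{1}{5303}$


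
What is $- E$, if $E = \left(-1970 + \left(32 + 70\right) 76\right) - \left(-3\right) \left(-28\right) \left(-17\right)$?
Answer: $-7210$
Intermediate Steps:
$E = 7210$ ($E = \left(-1970 + 102 \cdot 76\right) - 84 \left(-17\right) = \left(-1970 + 7752\right) - -1428 = 5782 + 1428 = 7210$)
$- E = \left(-1\right) 7210 = -7210$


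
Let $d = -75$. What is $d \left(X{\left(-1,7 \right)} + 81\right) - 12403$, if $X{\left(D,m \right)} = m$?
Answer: $-19003$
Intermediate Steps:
$d \left(X{\left(-1,7 \right)} + 81\right) - 12403 = - 75 \left(7 + 81\right) - 12403 = \left(-75\right) 88 - 12403 = -6600 - 12403 = -19003$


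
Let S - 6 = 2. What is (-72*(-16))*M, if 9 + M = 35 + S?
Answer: 39168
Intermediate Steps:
S = 8 (S = 6 + 2 = 8)
M = 34 (M = -9 + (35 + 8) = -9 + 43 = 34)
(-72*(-16))*M = -72*(-16)*34 = 1152*34 = 39168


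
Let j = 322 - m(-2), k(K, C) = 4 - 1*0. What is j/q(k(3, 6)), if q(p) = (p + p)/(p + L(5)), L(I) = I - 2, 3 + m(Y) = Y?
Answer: 2289/8 ≈ 286.13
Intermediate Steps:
m(Y) = -3 + Y
L(I) = -2 + I
k(K, C) = 4 (k(K, C) = 4 + 0 = 4)
j = 327 (j = 322 - (-3 - 2) = 322 - 1*(-5) = 322 + 5 = 327)
q(p) = 2*p/(3 + p) (q(p) = (p + p)/(p + (-2 + 5)) = (2*p)/(p + 3) = (2*p)/(3 + p) = 2*p/(3 + p))
j/q(k(3, 6)) = 327/((2*4/(3 + 4))) = 327/((2*4/7)) = 327/((2*4*(⅐))) = 327/(8/7) = 327*(7/8) = 2289/8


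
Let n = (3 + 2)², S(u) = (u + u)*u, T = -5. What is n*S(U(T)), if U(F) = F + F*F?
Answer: 20000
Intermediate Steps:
U(F) = F + F²
S(u) = 2*u² (S(u) = (2*u)*u = 2*u²)
n = 25 (n = 5² = 25)
n*S(U(T)) = 25*(2*(-5*(1 - 5))²) = 25*(2*(-5*(-4))²) = 25*(2*20²) = 25*(2*400) = 25*800 = 20000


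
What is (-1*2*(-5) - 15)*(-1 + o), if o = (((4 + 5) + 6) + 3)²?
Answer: -1615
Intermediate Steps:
o = 324 (o = ((9 + 6) + 3)² = (15 + 3)² = 18² = 324)
(-1*2*(-5) - 15)*(-1 + o) = (-1*2*(-5) - 15)*(-1 + 324) = (-2*(-5) - 15)*323 = (10 - 15)*323 = -5*323 = -1615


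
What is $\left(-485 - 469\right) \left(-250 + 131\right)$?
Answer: $113526$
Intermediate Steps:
$\left(-485 - 469\right) \left(-250 + 131\right) = \left(-485 - 469\right) \left(-119\right) = \left(-954\right) \left(-119\right) = 113526$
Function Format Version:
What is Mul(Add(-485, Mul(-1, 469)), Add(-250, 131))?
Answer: 113526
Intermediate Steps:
Mul(Add(-485, Mul(-1, 469)), Add(-250, 131)) = Mul(Add(-485, -469), -119) = Mul(-954, -119) = 113526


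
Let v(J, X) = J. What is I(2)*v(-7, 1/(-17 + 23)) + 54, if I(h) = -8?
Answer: 110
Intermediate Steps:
I(2)*v(-7, 1/(-17 + 23)) + 54 = -8*(-7) + 54 = 56 + 54 = 110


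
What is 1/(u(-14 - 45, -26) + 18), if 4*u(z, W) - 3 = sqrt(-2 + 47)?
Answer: 5/93 - sqrt(5)/465 ≈ 0.048955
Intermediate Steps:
u(z, W) = 3/4 + 3*sqrt(5)/4 (u(z, W) = 3/4 + sqrt(-2 + 47)/4 = 3/4 + sqrt(45)/4 = 3/4 + (3*sqrt(5))/4 = 3/4 + 3*sqrt(5)/4)
1/(u(-14 - 45, -26) + 18) = 1/((3/4 + 3*sqrt(5)/4) + 18) = 1/(75/4 + 3*sqrt(5)/4)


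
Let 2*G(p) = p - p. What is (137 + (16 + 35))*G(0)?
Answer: 0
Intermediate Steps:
G(p) = 0 (G(p) = (p - p)/2 = (½)*0 = 0)
(137 + (16 + 35))*G(0) = (137 + (16 + 35))*0 = (137 + 51)*0 = 188*0 = 0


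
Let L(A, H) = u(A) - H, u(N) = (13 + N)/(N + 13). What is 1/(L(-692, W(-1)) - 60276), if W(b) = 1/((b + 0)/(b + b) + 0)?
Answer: -1/60277 ≈ -1.6590e-5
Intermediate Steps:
u(N) = 1 (u(N) = (13 + N)/(13 + N) = 1)
W(b) = 2 (W(b) = 1/(b/((2*b)) + 0) = 1/(b*(1/(2*b)) + 0) = 1/(½ + 0) = 1/(½) = 2)
L(A, H) = 1 - H
1/(L(-692, W(-1)) - 60276) = 1/((1 - 1*2) - 60276) = 1/((1 - 2) - 60276) = 1/(-1 - 60276) = 1/(-60277) = -1/60277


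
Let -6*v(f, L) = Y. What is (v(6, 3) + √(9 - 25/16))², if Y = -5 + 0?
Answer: 1171/144 + 5*√119/12 ≈ 12.677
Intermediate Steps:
Y = -5
v(f, L) = ⅚ (v(f, L) = -⅙*(-5) = ⅚)
(v(6, 3) + √(9 - 25/16))² = (⅚ + √(9 - 25/16))² = (⅚ + √(119/16))² = (⅚ + √119/4)²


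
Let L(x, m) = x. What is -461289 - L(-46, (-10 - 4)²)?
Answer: -461243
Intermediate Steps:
-461289 - L(-46, (-10 - 4)²) = -461289 - 1*(-46) = -461289 + 46 = -461243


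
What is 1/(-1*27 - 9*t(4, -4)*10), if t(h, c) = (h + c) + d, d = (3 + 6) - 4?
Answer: -1/477 ≈ -0.0020964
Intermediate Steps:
d = 5 (d = 9 - 4 = 5)
t(h, c) = 5 + c + h (t(h, c) = (h + c) + 5 = (c + h) + 5 = 5 + c + h)
1/(-1*27 - 9*t(4, -4)*10) = 1/(-1*27 - 9*(5 - 4 + 4)*10) = 1/(-27 - 9*5*10) = 1/(-27 - 45*10) = 1/(-27 - 450) = 1/(-477) = -1/477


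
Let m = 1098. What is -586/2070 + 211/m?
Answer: -3827/42090 ≈ -0.090924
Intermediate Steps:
-586/2070 + 211/m = -586/2070 + 211/1098 = -586*1/2070 + 211*(1/1098) = -293/1035 + 211/1098 = -3827/42090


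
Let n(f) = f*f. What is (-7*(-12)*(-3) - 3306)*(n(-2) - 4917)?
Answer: 17480454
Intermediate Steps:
n(f) = f²
(-7*(-12)*(-3) - 3306)*(n(-2) - 4917) = (-7*(-12)*(-3) - 3306)*((-2)² - 4917) = (84*(-3) - 3306)*(4 - 4917) = (-252 - 3306)*(-4913) = -3558*(-4913) = 17480454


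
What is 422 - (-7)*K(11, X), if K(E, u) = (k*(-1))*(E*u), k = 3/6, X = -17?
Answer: 2153/2 ≈ 1076.5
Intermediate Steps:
k = ½ (k = 3*(⅙) = ½ ≈ 0.50000)
K(E, u) = -E*u/2 (K(E, u) = ((½)*(-1))*(E*u) = -E*u/2)
422 - (-7)*K(11, X) = 422 - (-7)*(-½*11*(-17)) = 422 - (-7)*187/2 = 422 - 1*(-1309/2) = 422 + 1309/2 = 2153/2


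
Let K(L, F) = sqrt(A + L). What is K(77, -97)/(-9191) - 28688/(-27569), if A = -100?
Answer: 28688/27569 - I*sqrt(23)/9191 ≈ 1.0406 - 0.0005218*I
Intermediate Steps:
K(L, F) = sqrt(-100 + L)
K(77, -97)/(-9191) - 28688/(-27569) = sqrt(-100 + 77)/(-9191) - 28688/(-27569) = sqrt(-23)*(-1/9191) - 28688*(-1/27569) = (I*sqrt(23))*(-1/9191) + 28688/27569 = -I*sqrt(23)/9191 + 28688/27569 = 28688/27569 - I*sqrt(23)/9191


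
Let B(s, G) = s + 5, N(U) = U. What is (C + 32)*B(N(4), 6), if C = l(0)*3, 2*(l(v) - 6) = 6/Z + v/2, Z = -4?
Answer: 1719/4 ≈ 429.75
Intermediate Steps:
l(v) = 21/4 + v/4 (l(v) = 6 + (6/(-4) + v/2)/2 = 6 + (6*(-¼) + v*(½))/2 = 6 + (-3/2 + v/2)/2 = 6 + (-¾ + v/4) = 21/4 + v/4)
B(s, G) = 5 + s
C = 63/4 (C = (21/4 + (¼)*0)*3 = (21/4 + 0)*3 = (21/4)*3 = 63/4 ≈ 15.750)
(C + 32)*B(N(4), 6) = (63/4 + 32)*(5 + 4) = (191/4)*9 = 1719/4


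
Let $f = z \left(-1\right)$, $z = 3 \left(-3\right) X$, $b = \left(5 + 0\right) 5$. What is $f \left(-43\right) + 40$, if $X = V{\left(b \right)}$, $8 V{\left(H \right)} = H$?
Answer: $- \frac{9355}{8} \approx -1169.4$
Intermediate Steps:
$b = 25$ ($b = 5 \cdot 5 = 25$)
$V{\left(H \right)} = \frac{H}{8}$
$X = \frac{25}{8}$ ($X = \frac{1}{8} \cdot 25 = \frac{25}{8} \approx 3.125$)
$z = - \frac{225}{8}$ ($z = 3 \left(-3\right) \frac{25}{8} = \left(-9\right) \frac{25}{8} = - \frac{225}{8} \approx -28.125$)
$f = \frac{225}{8}$ ($f = \left(- \frac{225}{8}\right) \left(-1\right) = \frac{225}{8} \approx 28.125$)
$f \left(-43\right) + 40 = \frac{225}{8} \left(-43\right) + 40 = - \frac{9675}{8} + 40 = - \frac{9355}{8}$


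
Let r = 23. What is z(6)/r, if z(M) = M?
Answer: 6/23 ≈ 0.26087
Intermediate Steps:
z(6)/r = 6/23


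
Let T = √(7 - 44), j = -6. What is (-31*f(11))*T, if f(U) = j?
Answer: 186*I*√37 ≈ 1131.4*I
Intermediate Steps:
f(U) = -6
T = I*√37 (T = √(-37) = I*√37 ≈ 6.0828*I)
(-31*f(11))*T = (-31*(-6))*(I*√37) = 186*(I*√37) = 186*I*√37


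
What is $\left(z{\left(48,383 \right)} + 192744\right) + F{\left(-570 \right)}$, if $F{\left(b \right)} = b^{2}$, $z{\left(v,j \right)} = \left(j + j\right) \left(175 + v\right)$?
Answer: $688462$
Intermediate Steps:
$z{\left(v,j \right)} = 2 j \left(175 + v\right)$
$\left(z{\left(48,383 \right)} + 192744\right) + F{\left(-570 \right)} = \left(2 \cdot 383 \left(175 + 48\right) + 192744\right) + \left(-570\right)^{2} = \left(2 \cdot 383 \cdot 223 + 192744\right) + 324900 = \left(170818 + 192744\right) + 324900 = 363562 + 324900 = 688462$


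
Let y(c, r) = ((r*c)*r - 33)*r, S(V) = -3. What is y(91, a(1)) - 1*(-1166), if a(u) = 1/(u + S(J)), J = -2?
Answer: 9369/8 ≈ 1171.1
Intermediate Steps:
a(u) = 1/(-3 + u) (a(u) = 1/(u - 3) = 1/(-3 + u))
y(c, r) = r*(-33 + c*r²) (y(c, r) = ((c*r)*r - 33)*r = (c*r² - 33)*r = (-33 + c*r²)*r = r*(-33 + c*r²))
y(91, a(1)) - 1*(-1166) = (-33 + 91*(1/(-3 + 1))²)/(-3 + 1) - 1*(-1166) = (-33 + 91*(1/(-2))²)/(-2) + 1166 = -(-33 + 91*(-½)²)/2 + 1166 = -(-33 + 91*(¼))/2 + 1166 = -(-33 + 91/4)/2 + 1166 = -½*(-41/4) + 1166 = 41/8 + 1166 = 9369/8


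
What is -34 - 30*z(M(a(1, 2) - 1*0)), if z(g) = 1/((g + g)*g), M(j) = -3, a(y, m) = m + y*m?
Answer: -107/3 ≈ -35.667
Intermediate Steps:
a(y, m) = m + m*y
z(g) = 1/(2*g²) (z(g) = 1/(((2*g))*g) = (1/(2*g))/g = 1/(2*g²))
-34 - 30*z(M(a(1, 2) - 1*0)) = -34 - 15/(-3)² = -34 - 15/9 = -34 - 30*1/18 = -34 - 5/3 = -107/3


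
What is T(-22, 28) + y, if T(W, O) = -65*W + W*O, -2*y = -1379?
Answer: 3007/2 ≈ 1503.5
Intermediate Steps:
y = 1379/2 (y = -½*(-1379) = 1379/2 ≈ 689.50)
T(W, O) = -65*W + O*W
T(-22, 28) + y = -22*(-65 + 28) + 1379/2 = -22*(-37) + 1379/2 = 814 + 1379/2 = 3007/2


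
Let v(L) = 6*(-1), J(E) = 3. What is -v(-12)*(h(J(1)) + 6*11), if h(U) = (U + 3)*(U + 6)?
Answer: 720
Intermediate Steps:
h(U) = (3 + U)*(6 + U)
v(L) = -6
-v(-12)*(h(J(1)) + 6*11) = -(-6)*((18 + 3² + 9*3) + 6*11) = -(-6)*((18 + 9 + 27) + 66) = -(-6)*(54 + 66) = -(-6)*120 = -1*(-720) = 720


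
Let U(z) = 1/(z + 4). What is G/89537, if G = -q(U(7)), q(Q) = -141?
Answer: 141/89537 ≈ 0.0015748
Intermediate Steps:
U(z) = 1/(4 + z)
G = 141 (G = -1*(-141) = 141)
G/89537 = 141/89537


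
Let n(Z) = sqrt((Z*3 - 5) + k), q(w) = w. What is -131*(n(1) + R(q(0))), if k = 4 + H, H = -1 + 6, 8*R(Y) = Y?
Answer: -131*sqrt(7) ≈ -346.59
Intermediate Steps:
R(Y) = Y/8
H = 5
k = 9 (k = 4 + 5 = 9)
n(Z) = sqrt(4 + 3*Z) (n(Z) = sqrt((Z*3 - 5) + 9) = sqrt((3*Z - 5) + 9) = sqrt((-5 + 3*Z) + 9) = sqrt(4 + 3*Z))
-131*(n(1) + R(q(0))) = -131*(sqrt(4 + 3*1) + (1/8)*0) = -131*(sqrt(4 + 3) + 0) = -131*(sqrt(7) + 0) = -131*sqrt(7)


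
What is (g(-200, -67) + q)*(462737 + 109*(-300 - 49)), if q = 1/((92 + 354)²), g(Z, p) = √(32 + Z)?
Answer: 106174/49729 + 849392*I*√42 ≈ 2.1351 + 5.5047e+6*I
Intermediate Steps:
q = 1/198916 (q = 1/(446²) = 1/198916 ≈ 5.0273e-6)
(g(-200, -67) + q)*(462737 + 109*(-300 - 49)) = (√(32 - 200) + 1/198916)*(462737 + 109*(-300 - 49)) = (√(-168) + 1/198916)*(462737 + 109*(-349)) = (2*I*√42 + 1/198916)*(462737 - 38041) = (1/198916 + 2*I*√42)*424696 = 106174/49729 + 849392*I*√42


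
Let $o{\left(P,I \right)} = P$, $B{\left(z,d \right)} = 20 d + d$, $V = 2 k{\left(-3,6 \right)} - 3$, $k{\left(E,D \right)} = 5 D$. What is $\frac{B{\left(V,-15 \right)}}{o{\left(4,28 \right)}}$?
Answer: $- \frac{315}{4} \approx -78.75$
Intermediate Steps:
$V = 57$ ($V = 2 \cdot 5 \cdot 6 - 3 = 2 \cdot 30 - 3 = 60 - 3 = 57$)
$B{\left(z,d \right)} = 21 d$
$\frac{B{\left(V,-15 \right)}}{o{\left(4,28 \right)}} = \frac{21 \left(-15\right)}{4} = \left(-315\right) \frac{1}{4} = - \frac{315}{4}$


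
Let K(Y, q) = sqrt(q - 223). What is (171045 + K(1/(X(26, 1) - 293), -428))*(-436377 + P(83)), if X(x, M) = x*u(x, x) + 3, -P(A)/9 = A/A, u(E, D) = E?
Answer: -74641643370 - 436386*I*sqrt(651) ≈ -7.4642e+10 - 1.1134e+7*I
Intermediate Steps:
P(A) = -9 (P(A) = -9*A/A = -9*1 = -9)
X(x, M) = 3 + x**2 (X(x, M) = x*x + 3 = x**2 + 3 = 3 + x**2)
K(Y, q) = sqrt(-223 + q)
(171045 + K(1/(X(26, 1) - 293), -428))*(-436377 + P(83)) = (171045 + sqrt(-223 - 428))*(-436377 - 9) = (171045 + sqrt(-651))*(-436386) = (171045 + I*sqrt(651))*(-436386) = -74641643370 - 436386*I*sqrt(651)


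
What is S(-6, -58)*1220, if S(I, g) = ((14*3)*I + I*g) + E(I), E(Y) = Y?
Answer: 109800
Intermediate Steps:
S(I, g) = 43*I + I*g (S(I, g) = ((14*3)*I + I*g) + I = (42*I + I*g) + I = 43*I + I*g)
S(-6, -58)*1220 = -6*(43 - 58)*1220 = -6*(-15)*1220 = 90*1220 = 109800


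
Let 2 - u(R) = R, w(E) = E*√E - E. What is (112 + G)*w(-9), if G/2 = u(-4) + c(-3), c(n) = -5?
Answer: 1026 - 3078*I ≈ 1026.0 - 3078.0*I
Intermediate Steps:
w(E) = E^(3/2) - E
u(R) = 2 - R
G = 2 (G = 2*((2 - 1*(-4)) - 5) = 2*((2 + 4) - 5) = 2*(6 - 5) = 2*1 = 2)
(112 + G)*w(-9) = (112 + 2)*((-9)^(3/2) - 1*(-9)) = 114*(-27*I + 9) = 114*(9 - 27*I) = 1026 - 3078*I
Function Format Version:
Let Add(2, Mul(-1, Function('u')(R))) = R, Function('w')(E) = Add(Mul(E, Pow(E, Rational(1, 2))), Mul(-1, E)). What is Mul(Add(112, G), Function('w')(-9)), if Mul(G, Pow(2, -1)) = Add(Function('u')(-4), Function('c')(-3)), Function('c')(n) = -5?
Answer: Add(1026, Mul(-3078, I)) ≈ Add(1026.0, Mul(-3078.0, I))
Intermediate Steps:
Function('w')(E) = Add(Pow(E, Rational(3, 2)), Mul(-1, E))
Function('u')(R) = Add(2, Mul(-1, R))
G = 2 (G = Mul(2, Add(Add(2, Mul(-1, -4)), -5)) = Mul(2, Add(Add(2, 4), -5)) = Mul(2, Add(6, -5)) = Mul(2, 1) = 2)
Mul(Add(112, G), Function('w')(-9)) = Mul(Add(112, 2), Add(Pow(-9, Rational(3, 2)), Mul(-1, -9))) = Mul(114, Add(Mul(-27, I), 9)) = Mul(114, Add(9, Mul(-27, I))) = Add(1026, Mul(-3078, I))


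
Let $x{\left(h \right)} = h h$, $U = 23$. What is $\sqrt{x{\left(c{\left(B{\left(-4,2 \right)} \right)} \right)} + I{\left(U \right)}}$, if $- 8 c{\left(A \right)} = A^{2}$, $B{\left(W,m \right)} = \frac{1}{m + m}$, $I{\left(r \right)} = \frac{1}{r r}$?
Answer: $\frac{\sqrt{16913}}{2944} \approx 0.044175$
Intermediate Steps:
$I{\left(r \right)} = \frac{1}{r^{2}}$
$B{\left(W,m \right)} = \frac{1}{2 m}$
$c{\left(A \right)} = - \frac{A^{2}}{8}$
$x{\left(h \right)} = h^{2}$
$\sqrt{x{\left(c{\left(B{\left(-4,2 \right)} \right)} \right)} + I{\left(U \right)}} = \sqrt{\left(- \frac{\left(\frac{1}{2 \cdot 2}\right)^{2}}{8}\right)^{2} + \frac{1}{529}} = \sqrt{\left(- \frac{\left(\frac{1}{2} \cdot \frac{1}{2}\right)^{2}}{8}\right)^{2} + \frac{1}{529}} = \sqrt{\left(- \frac{1}{8 \cdot 16}\right)^{2} + \frac{1}{529}} = \sqrt{\left(\left(- \frac{1}{8}\right) \frac{1}{16}\right)^{2} + \frac{1}{529}} = \sqrt{\left(- \frac{1}{128}\right)^{2} + \frac{1}{529}} = \sqrt{\frac{1}{16384} + \frac{1}{529}} = \sqrt{\frac{16913}{8667136}} = \frac{\sqrt{16913}}{2944}$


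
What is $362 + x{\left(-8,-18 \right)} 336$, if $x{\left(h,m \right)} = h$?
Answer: $-2326$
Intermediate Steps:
$362 + x{\left(-8,-18 \right)} 336 = 362 - 2688 = -2326$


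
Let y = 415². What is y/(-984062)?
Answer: -172225/984062 ≈ -0.17501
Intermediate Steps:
y = 172225
y/(-984062) = 172225/(-984062) = 172225*(-1/984062) = -172225/984062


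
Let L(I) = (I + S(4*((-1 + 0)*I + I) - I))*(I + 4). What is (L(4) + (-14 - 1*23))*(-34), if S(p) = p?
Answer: 1258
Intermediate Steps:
L(I) = 0 (L(I) = (I + (4*((-1 + 0)*I + I) - I))*(I + 4) = (I + (4*(-I + I) - I))*(4 + I) = (I + (4*0 - I))*(4 + I) = (I + (0 - I))*(4 + I) = (I - I)*(4 + I) = 0*(4 + I) = 0)
(L(4) + (-14 - 1*23))*(-34) = (0 + (-14 - 1*23))*(-34) = (0 + (-14 - 23))*(-34) = (0 - 37)*(-34) = -37*(-34) = 1258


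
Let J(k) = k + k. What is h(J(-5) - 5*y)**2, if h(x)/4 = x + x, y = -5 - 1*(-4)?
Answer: 1600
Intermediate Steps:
J(k) = 2*k
y = -1 (y = -5 + 4 = -1)
h(x) = 8*x (h(x) = 4*(x + x) = 4*(2*x) = 8*x)
h(J(-5) - 5*y)**2 = (8*(2*(-5) - 5*(-1)))**2 = (8*(-10 + 5))**2 = (8*(-5))**2 = (-40)**2 = 1600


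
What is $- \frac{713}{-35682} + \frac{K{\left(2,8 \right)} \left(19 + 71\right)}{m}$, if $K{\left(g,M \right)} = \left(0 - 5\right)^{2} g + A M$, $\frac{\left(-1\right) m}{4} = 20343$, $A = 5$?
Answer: $- \frac{19250497}{241959642} \approx -0.079561$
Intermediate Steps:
$m = -81372$ ($m = \left(-4\right) 20343 = -81372$)
$K{\left(g,M \right)} = 5 M + 25 g$ ($K{\left(g,M \right)} = \left(0 - 5\right)^{2} g + 5 M = \left(-5\right)^{2} g + 5 M = 25 g + 5 M = 5 M + 25 g$)
$- \frac{713}{-35682} + \frac{K{\left(2,8 \right)} \left(19 + 71\right)}{m} = - \frac{713}{-35682} + \frac{\left(5 \cdot 8 + 25 \cdot 2\right) \left(19 + 71\right)}{-81372} = \left(-713\right) \left(- \frac{1}{35682}\right) + \left(40 + 50\right) 90 \left(- \frac{1}{81372}\right) = \frac{713}{35682} + 90 \cdot 90 \left(- \frac{1}{81372}\right) = \frac{713}{35682} + 8100 \left(- \frac{1}{81372}\right) = \frac{713}{35682} - \frac{675}{6781} = - \frac{19250497}{241959642}$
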